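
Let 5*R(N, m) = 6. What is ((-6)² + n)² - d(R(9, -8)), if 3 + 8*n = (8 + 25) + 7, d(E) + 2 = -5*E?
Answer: 106137/64 ≈ 1658.4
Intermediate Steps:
R(N, m) = 6/5 (R(N, m) = (⅕)*6 = 6/5)
d(E) = -2 - 5*E
n = 37/8 (n = -3/8 + ((8 + 25) + 7)/8 = -3/8 + (33 + 7)/8 = -3/8 + (⅛)*40 = -3/8 + 5 = 37/8 ≈ 4.6250)
((-6)² + n)² - d(R(9, -8)) = ((-6)² + 37/8)² - (-2 - 5*6/5) = (36 + 37/8)² - (-2 - 6) = (325/8)² - 1*(-8) = 105625/64 + 8 = 106137/64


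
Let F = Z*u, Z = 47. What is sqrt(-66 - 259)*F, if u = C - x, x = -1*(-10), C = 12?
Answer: 470*I*sqrt(13) ≈ 1694.6*I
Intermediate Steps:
x = 10
u = 2 (u = 12 - 1*10 = 12 - 10 = 2)
F = 94 (F = 47*2 = 94)
sqrt(-66 - 259)*F = sqrt(-66 - 259)*94 = sqrt(-325)*94 = (5*I*sqrt(13))*94 = 470*I*sqrt(13)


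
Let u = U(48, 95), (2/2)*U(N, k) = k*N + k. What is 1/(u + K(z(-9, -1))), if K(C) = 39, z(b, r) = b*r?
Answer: 1/4694 ≈ 0.00021304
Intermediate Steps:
U(N, k) = k + N*k (U(N, k) = k*N + k = N*k + k = k + N*k)
u = 4655 (u = 95*(1 + 48) = 95*49 = 4655)
1/(u + K(z(-9, -1))) = 1/(4655 + 39) = 1/4694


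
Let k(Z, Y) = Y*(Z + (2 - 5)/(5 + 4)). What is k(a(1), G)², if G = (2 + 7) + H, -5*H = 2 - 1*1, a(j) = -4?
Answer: 327184/225 ≈ 1454.2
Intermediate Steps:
H = -⅕ (H = -(2 - 1*1)/5 = -(2 - 1)/5 = -⅕*1 = -⅕ ≈ -0.20000)
G = 44/5 (G = (2 + 7) - ⅕ = 9 - ⅕ = 44/5 ≈ 8.8000)
k(Z, Y) = Y*(-⅓ + Z) (k(Z, Y) = Y*(Z - 3/9) = Y*(Z - 3*⅑) = Y*(Z - ⅓) = Y*(-⅓ + Z))
k(a(1), G)² = (44*(-⅓ - 4)/5)² = ((44/5)*(-13/3))² = (-572/15)² = 327184/225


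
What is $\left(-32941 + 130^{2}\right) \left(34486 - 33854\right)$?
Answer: $-10137912$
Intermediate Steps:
$\left(-32941 + 130^{2}\right) \left(34486 - 33854\right) = \left(-32941 + 16900\right) 632 = \left(-16041\right) 632 = -10137912$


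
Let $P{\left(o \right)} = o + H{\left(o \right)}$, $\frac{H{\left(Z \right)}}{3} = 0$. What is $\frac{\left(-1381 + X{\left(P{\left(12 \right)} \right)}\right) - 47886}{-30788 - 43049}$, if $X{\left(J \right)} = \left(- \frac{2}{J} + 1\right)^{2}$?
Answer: $\frac{1773587}{2658132} \approx 0.66723$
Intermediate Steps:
$H{\left(Z \right)} = 0$ ($H{\left(Z \right)} = 3 \cdot 0 = 0$)
$P{\left(o \right)} = o$ ($P{\left(o \right)} = o + 0 = o$)
$X{\left(J \right)} = \left(1 - \frac{2}{J}\right)^{2}$
$\frac{\left(-1381 + X{\left(P{\left(12 \right)} \right)}\right) - 47886}{-30788 - 43049} = \frac{\left(-1381 + \frac{\left(-2 + 12\right)^{2}}{144}\right) - 47886}{-30788 - 43049} = \frac{\left(-1381 + \frac{10^{2}}{144}\right) - 47886}{-73837} = \left(\left(-1381 + \frac{1}{144} \cdot 100\right) - 47886\right) \left(- \frac{1}{73837}\right) = \left(\left(-1381 + \frac{25}{36}\right) - 47886\right) \left(- \frac{1}{73837}\right) = \left(- \frac{49691}{36} - 47886\right) \left(- \frac{1}{73837}\right) = \left(- \frac{1773587}{36}\right) \left(- \frac{1}{73837}\right) = \frac{1773587}{2658132}$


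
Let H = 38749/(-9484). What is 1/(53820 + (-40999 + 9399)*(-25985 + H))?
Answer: 2371/1947323470320 ≈ 1.2176e-9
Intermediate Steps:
H = -38749/9484 (H = 38749*(-1/9484) = -38749/9484 ≈ -4.0857)
1/(53820 + (-40999 + 9399)*(-25985 + H)) = 1/(53820 + (-40999 + 9399)*(-25985 - 38749/9484)) = 1/(53820 - 31600*(-246480489/9484)) = 1/(53820 + 1947195863100/2371) = 1/(1947323470320/2371) = 2371/1947323470320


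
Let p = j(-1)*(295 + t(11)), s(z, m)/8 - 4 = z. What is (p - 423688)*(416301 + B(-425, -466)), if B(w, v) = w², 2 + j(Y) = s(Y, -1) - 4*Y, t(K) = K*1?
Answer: -248161239832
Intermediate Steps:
s(z, m) = 32 + 8*z
t(K) = K
j(Y) = 30 + 4*Y (j(Y) = -2 + ((32 + 8*Y) - 4*Y) = -2 + (32 + 4*Y) = 30 + 4*Y)
p = 7956 (p = (30 + 4*(-1))*(295 + 11) = (30 - 4)*306 = 26*306 = 7956)
(p - 423688)*(416301 + B(-425, -466)) = (7956 - 423688)*(416301 + (-425)²) = -415732*(416301 + 180625) = -415732*596926 = -248161239832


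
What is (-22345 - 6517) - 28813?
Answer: -57675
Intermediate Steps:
(-22345 - 6517) - 28813 = -28862 - 28813 = -57675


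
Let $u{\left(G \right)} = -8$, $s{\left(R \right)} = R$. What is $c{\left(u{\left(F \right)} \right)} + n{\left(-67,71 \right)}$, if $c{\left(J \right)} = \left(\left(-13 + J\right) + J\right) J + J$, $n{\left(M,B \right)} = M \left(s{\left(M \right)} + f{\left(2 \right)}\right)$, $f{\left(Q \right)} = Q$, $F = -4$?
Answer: $4579$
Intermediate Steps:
$n{\left(M,B \right)} = M \left(2 + M\right)$ ($n{\left(M,B \right)} = M \left(M + 2\right) = M \left(2 + M\right)$)
$c{\left(J \right)} = J + J \left(-13 + 2 J\right)$ ($c{\left(J \right)} = \left(-13 + 2 J\right) J + J = J \left(-13 + 2 J\right) + J = J + J \left(-13 + 2 J\right)$)
$c{\left(u{\left(F \right)} \right)} + n{\left(-67,71 \right)} = 2 \left(-8\right) \left(-6 - 8\right) - 67 \left(2 - 67\right) = 2 \left(-8\right) \left(-14\right) - -4355 = 224 + 4355 = 4579$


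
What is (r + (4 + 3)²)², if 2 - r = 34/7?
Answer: 104329/49 ≈ 2129.2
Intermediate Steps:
r = -20/7 (r = 2 - 34/7 = -20/7 ≈ -2.8571)
(r + (4 + 3)²)² = (-20/7 + (4 + 3)²)² = (-20/7 + 7²)² = (-20/7 + 49)² = (323/7)² = 104329/49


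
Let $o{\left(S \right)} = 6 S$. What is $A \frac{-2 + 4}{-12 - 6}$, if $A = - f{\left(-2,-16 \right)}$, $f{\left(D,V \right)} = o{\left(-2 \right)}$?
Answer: $- \frac{4}{3} \approx -1.3333$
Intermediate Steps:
$f{\left(D,V \right)} = -12$ ($f{\left(D,V \right)} = 6 \left(-2\right) = -12$)
$A = 12$ ($A = \left(-1\right) \left(-12\right) = 12$)
$A \frac{-2 + 4}{-12 - 6} = 12 \frac{-2 + 4}{-12 - 6} = 12 \frac{2}{-18} = 12 \cdot 2 \left(- \frac{1}{18}\right) = 12 \left(- \frac{1}{9}\right) = - \frac{4}{3}$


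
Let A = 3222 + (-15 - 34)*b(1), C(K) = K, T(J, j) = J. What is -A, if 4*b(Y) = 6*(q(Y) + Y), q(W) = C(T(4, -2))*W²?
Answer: -5709/2 ≈ -2854.5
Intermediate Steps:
q(W) = 4*W²
b(Y) = 6*Y² + 3*Y/2 (b(Y) = (6*(4*Y² + Y))/4 = (6*(Y + 4*Y²))/4 = (6*Y + 24*Y²)/4 = 6*Y² + 3*Y/2)
A = 5709/2 (A = 3222 + (-15 - 34)*((3/2)*1*(1 + 4*1)) = 3222 - 147*(1 + 4)/2 = 3222 - 147*5/2 = 3222 - 49*15/2 = 3222 - 735/2 = 5709/2 ≈ 2854.5)
-A = -1*5709/2 = -5709/2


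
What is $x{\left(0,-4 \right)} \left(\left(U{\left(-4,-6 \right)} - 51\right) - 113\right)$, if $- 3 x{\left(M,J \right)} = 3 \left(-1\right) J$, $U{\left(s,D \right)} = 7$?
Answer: $628$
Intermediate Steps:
$x{\left(M,J \right)} = J$ ($x{\left(M,J \right)} = - \frac{3 \left(-1\right) J}{3} = - \frac{\left(-3\right) J}{3} = J$)
$x{\left(0,-4 \right)} \left(\left(U{\left(-4,-6 \right)} - 51\right) - 113\right) = - 4 \left(\left(7 - 51\right) - 113\right) = - 4 \left(-44 - 113\right) = \left(-4\right) \left(-157\right) = 628$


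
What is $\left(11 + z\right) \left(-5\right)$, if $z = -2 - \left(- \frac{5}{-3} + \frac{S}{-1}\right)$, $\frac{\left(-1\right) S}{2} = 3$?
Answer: $- \frac{20}{3} \approx -6.6667$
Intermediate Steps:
$S = -6$ ($S = \left(-2\right) 3 = -6$)
$z = - \frac{29}{3}$ ($z = -2 - \left(- \frac{5}{-3} - \frac{6}{-1}\right) = -2 - \left(\left(-5\right) \left(- \frac{1}{3}\right) - -6\right) = -2 - \left(\frac{5}{3} + 6\right) = -2 - \frac{23}{3} = - \frac{29}{3} \approx -9.6667$)
$\left(11 + z\right) \left(-5\right) = \left(11 - \frac{29}{3}\right) \left(-5\right) = \frac{4}{3} \left(-5\right) = - \frac{20}{3}$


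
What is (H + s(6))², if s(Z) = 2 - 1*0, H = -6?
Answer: 16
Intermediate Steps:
s(Z) = 2 (s(Z) = 2 + 0 = 2)
(H + s(6))² = (-6 + 2)² = (-4)² = 16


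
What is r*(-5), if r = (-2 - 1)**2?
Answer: -45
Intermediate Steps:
r = 9 (r = (-3)**2 = 9)
r*(-5) = 9*(-5) = -45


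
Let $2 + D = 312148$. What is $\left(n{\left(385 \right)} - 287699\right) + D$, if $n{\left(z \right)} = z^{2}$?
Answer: $172672$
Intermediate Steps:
$D = 312146$ ($D = -2 + 312148 = 312146$)
$\left(n{\left(385 \right)} - 287699\right) + D = \left(385^{2} - 287699\right) + 312146 = \left(148225 - 287699\right) + 312146 = -139474 + 312146 = 172672$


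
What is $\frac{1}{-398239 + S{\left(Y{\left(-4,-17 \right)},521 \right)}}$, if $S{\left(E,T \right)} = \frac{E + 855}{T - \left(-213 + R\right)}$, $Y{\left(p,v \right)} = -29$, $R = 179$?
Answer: $- \frac{555}{221021819} \approx -2.5111 \cdot 10^{-6}$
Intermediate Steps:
$S{\left(E,T \right)} = \frac{855 + E}{34 + T}$ ($S{\left(E,T \right)} = \frac{E + 855}{T + \left(213 - 179\right)} = \frac{855 + E}{T + \left(213 - 179\right)} = \frac{855 + E}{T + 34} = \frac{855 + E}{34 + T}$)
$\frac{1}{-398239 + S{\left(Y{\left(-4,-17 \right)},521 \right)}} = \frac{1}{-398239 + \frac{855 - 29}{34 + 521}} = \frac{1}{-398239 + \frac{1}{555} \cdot 826} = \frac{1}{-398239 + \frac{826}{555}} = \frac{1}{- \frac{221021819}{555}} = - \frac{555}{221021819}$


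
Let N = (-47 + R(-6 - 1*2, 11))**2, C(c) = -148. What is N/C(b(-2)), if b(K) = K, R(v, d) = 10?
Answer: -37/4 ≈ -9.2500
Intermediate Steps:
N = 1369 (N = (-47 + 10)**2 = (-37)**2 = 1369)
N/C(b(-2)) = 1369/(-148) = 1369*(-1/148) = -37/4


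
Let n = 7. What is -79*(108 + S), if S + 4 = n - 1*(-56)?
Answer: -13193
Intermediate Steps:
S = 59 (S = -4 + (7 - 1*(-56)) = -4 + (7 + 56) = -4 + 63 = 59)
-79*(108 + S) = -79*(108 + 59) = -79*167 = -13193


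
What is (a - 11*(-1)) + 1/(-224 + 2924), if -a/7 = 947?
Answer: -17868599/2700 ≈ -6618.0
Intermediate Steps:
a = -6629 (a = -7*947 = -6629)
(a - 11*(-1)) + 1/(-224 + 2924) = (-6629 - 11*(-1)) + 1/(-224 + 2924) = (-6629 + 11) + 1/2700 = -6618 + 1/2700 = -17868599/2700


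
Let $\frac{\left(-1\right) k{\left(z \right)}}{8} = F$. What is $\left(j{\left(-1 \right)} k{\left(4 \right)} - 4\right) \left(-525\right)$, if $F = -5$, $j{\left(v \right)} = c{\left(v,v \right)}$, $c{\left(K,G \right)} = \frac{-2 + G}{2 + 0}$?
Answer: $33600$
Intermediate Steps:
$c{\left(K,G \right)} = -1 + \frac{G}{2}$ ($c{\left(K,G \right)} = \frac{-2 + G}{2} = \left(-2 + G\right) \frac{1}{2} = -1 + \frac{G}{2}$)
$j{\left(v \right)} = -1 + \frac{v}{2}$
$k{\left(z \right)} = 40$ ($k{\left(z \right)} = \left(-8\right) \left(-5\right) = 40$)
$\left(j{\left(-1 \right)} k{\left(4 \right)} - 4\right) \left(-525\right) = \left(\left(-1 + \frac{1}{2} \left(-1\right)\right) 40 - 4\right) \left(-525\right) = \left(\left(-1 - \frac{1}{2}\right) 40 - 4\right) \left(-525\right) = \left(\left(- \frac{3}{2}\right) 40 - 4\right) \left(-525\right) = \left(-60 - 4\right) \left(-525\right) = \left(-64\right) \left(-525\right) = 33600$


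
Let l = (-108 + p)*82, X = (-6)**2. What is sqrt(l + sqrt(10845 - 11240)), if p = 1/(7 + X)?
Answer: sqrt(-16371218 + 1849*I*sqrt(395))/43 ≈ 0.10561 + 94.096*I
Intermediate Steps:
X = 36
p = 1/43 (p = 1/(7 + 36) = 1/43 ≈ 0.023256)
l = -380726/43 (l = (-108 + 1/43)*82 = -4643/43*82 = -380726/43 ≈ -8854.1)
sqrt(l + sqrt(10845 - 11240)) = sqrt(-380726/43 + sqrt(10845 - 11240)) = sqrt(-380726/43 + sqrt(-395)) = sqrt(-380726/43 + I*sqrt(395))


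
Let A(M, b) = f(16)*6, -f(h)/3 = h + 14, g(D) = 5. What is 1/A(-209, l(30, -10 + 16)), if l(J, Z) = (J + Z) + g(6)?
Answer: -1/540 ≈ -0.0018519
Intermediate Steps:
l(J, Z) = 5 + J + Z (l(J, Z) = (J + Z) + 5 = 5 + J + Z)
f(h) = -42 - 3*h (f(h) = -3*(h + 14) = -3*(14 + h) = -42 - 3*h)
A(M, b) = -540 (A(M, b) = (-42 - 3*16)*6 = (-42 - 48)*6 = -90*6 = -540)
1/A(-209, l(30, -10 + 16)) = 1/(-540) = -1/540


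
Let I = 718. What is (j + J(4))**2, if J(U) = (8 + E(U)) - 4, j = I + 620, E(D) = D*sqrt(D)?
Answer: 1822500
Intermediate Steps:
E(D) = D**(3/2)
j = 1338 (j = 718 + 620 = 1338)
J(U) = 4 + U**(3/2) (J(U) = (8 + U**(3/2)) - 4 = 4 + U**(3/2))
(j + J(4))**2 = (1338 + (4 + 4**(3/2)))**2 = (1338 + (4 + 8))**2 = (1338 + 12)**2 = 1350**2 = 1822500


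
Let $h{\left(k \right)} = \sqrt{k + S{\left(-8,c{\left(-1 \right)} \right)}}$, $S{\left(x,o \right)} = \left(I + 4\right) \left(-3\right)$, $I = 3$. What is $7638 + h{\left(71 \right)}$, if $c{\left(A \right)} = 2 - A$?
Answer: $7638 + 5 \sqrt{2} \approx 7645.1$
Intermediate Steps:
$S{\left(x,o \right)} = -21$ ($S{\left(x,o \right)} = \left(3 + 4\right) \left(-3\right) = 7 \left(-3\right) = -21$)
$h{\left(k \right)} = \sqrt{-21 + k}$ ($h{\left(k \right)} = \sqrt{k - 21} = \sqrt{-21 + k}$)
$7638 + h{\left(71 \right)} = 7638 + \sqrt{-21 + 71} = 7638 + \sqrt{50} = 7638 + 5 \sqrt{2}$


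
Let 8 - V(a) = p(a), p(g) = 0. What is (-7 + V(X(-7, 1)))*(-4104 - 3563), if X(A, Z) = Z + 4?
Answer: -7667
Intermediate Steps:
X(A, Z) = 4 + Z
V(a) = 8 (V(a) = 8 - 1*0 = 8 + 0 = 8)
(-7 + V(X(-7, 1)))*(-4104 - 3563) = (-7 + 8)*(-4104 - 3563) = 1*(-7667) = -7667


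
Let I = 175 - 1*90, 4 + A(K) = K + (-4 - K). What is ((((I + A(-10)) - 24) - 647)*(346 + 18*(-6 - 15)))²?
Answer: 361304064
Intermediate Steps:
A(K) = -8 (A(K) = -4 + (K + (-4 - K)) = -4 - 4 = -8)
I = 85 (I = 175 - 90 = 85)
((((I + A(-10)) - 24) - 647)*(346 + 18*(-6 - 15)))² = ((((85 - 8) - 24) - 647)*(346 + 18*(-6 - 15)))² = (((77 - 24) - 647)*(346 + 18*(-21)))² = ((53 - 647)*(346 - 378))² = (-594*(-32))² = 19008² = 361304064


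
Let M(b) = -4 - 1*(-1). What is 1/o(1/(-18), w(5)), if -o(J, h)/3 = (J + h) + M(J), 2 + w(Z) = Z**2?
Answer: -6/359 ≈ -0.016713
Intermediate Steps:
M(b) = -3 (M(b) = -4 + 1 = -3)
w(Z) = -2 + Z**2
o(J, h) = 9 - 3*J - 3*h (o(J, h) = -3*((J + h) - 3) = -3*(-3 + J + h) = 9 - 3*J - 3*h)
1/o(1/(-18), w(5)) = 1/(9 - 3/(-18) - 3*(-2 + 5**2)) = 1/(9 - 3*(-1/18) - 3*(-2 + 25)) = 1/(9 + 1/6 - 3*23) = 1/(9 + 1/6 - 69) = 1/(-359/6) = -6/359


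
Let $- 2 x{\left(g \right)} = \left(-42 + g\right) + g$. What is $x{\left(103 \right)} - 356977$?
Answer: $-357059$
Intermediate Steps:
$x{\left(g \right)} = 21 - g$ ($x{\left(g \right)} = - \frac{\left(-42 + g\right) + g}{2} = - \frac{-42 + 2 g}{2} = 21 - g$)
$x{\left(103 \right)} - 356977 = \left(21 - 103\right) - 356977 = -82 - 356977 = -357059$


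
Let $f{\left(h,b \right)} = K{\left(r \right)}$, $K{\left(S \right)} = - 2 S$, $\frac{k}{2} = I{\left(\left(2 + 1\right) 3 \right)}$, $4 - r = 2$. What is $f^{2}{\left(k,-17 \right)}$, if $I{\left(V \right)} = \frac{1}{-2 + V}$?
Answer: $16$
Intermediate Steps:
$r = 2$ ($r = 4 - 2 = 2$)
$k = \frac{2}{7}$ ($k = \frac{2}{-2 + \left(2 + 1\right) 3} = \frac{2}{-2 + 3 \cdot 3} = \frac{2}{-2 + 9} = \frac{2}{7} \approx 0.28571$)
$f{\left(h,b \right)} = -4$ ($f{\left(h,b \right)} = \left(-2\right) 2 = -4$)
$f^{2}{\left(k,-17 \right)} = \left(-4\right)^{2} = 16$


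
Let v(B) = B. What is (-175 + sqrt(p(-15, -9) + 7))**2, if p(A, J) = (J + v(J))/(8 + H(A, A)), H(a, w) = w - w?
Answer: (350 - sqrt(19))**2/4 ≈ 29867.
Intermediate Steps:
H(a, w) = 0
p(A, J) = J/4 (p(A, J) = (J + J)/(8 + 0) = (2*J)/8 = (2*J)*(1/8) = J/4)
(-175 + sqrt(p(-15, -9) + 7))**2 = (-175 + sqrt((1/4)*(-9) + 7))**2 = (-175 + sqrt(-9/4 + 7))**2 = (-175 + sqrt(19/4))**2 = (-175 + sqrt(19)/2)**2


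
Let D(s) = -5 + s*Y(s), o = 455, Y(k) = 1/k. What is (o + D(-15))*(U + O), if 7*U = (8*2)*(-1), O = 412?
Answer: 1293468/7 ≈ 1.8478e+5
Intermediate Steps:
D(s) = -4 (D(s) = -5 + s/s = -5 + 1 = -4)
U = -16/7 (U = ((8*2)*(-1))/7 = (16*(-1))/7 = (1/7)*(-16) = -16/7 ≈ -2.2857)
(o + D(-15))*(U + O) = (455 - 4)*(-16/7 + 412) = 451*(2868/7) = 1293468/7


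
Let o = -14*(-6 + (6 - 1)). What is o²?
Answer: 196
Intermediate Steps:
o = 14 (o = -14*(-6 + 5) = -14*(-1) = 14)
o² = 14² = 196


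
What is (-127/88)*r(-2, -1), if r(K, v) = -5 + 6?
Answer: -127/88 ≈ -1.4432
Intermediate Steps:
r(K, v) = 1
(-127/88)*r(-2, -1) = -127/88*1 = -127/88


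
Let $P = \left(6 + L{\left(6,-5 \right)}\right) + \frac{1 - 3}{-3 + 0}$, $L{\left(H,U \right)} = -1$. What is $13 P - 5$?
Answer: $\frac{206}{3} \approx 68.667$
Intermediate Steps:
$P = \frac{17}{3}$ ($P = \left(6 - 1\right) + \frac{1 - 3}{-3 + 0} = 5 - \frac{2}{-3} = 5 - - \frac{2}{3} = 5 + \frac{2}{3} = \frac{17}{3} \approx 5.6667$)
$13 P - 5 = 13 \cdot \frac{17}{3} - 5 = \frac{221}{3} - 5 = \frac{206}{3}$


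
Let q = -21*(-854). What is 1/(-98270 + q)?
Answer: -1/80336 ≈ -1.2448e-5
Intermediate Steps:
q = 17934
1/(-98270 + q) = 1/(-98270 + 17934) = 1/(-80336) = -1/80336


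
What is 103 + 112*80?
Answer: 9063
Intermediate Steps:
103 + 112*80 = 103 + 8960 = 9063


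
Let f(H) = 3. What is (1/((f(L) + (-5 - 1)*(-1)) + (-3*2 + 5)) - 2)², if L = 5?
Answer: 225/64 ≈ 3.5156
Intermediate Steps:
(1/((f(L) + (-5 - 1)*(-1)) + (-3*2 + 5)) - 2)² = (1/((3 + (-5 - 1)*(-1)) + (-3*2 + 5)) - 2)² = (1/((3 - 6*(-1)) + (-6 + 5)) - 2)² = (1/((3 + 6) - 1) - 2)² = (1/(9 - 1) - 2)² = (1/8 - 2)² = (⅛ - 2)² = (-15/8)² = 225/64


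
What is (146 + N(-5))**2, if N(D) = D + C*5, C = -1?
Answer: 18496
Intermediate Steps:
N(D) = -5 + D (N(D) = D - 1*5 = D - 5 = -5 + D)
(146 + N(-5))**2 = (146 + (-5 - 5))**2 = (146 - 10)**2 = 136**2 = 18496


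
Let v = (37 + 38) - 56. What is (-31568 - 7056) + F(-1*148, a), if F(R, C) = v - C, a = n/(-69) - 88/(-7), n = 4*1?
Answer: -18652259/483 ≈ -38618.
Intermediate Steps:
n = 4
a = 6044/483 (a = 4/(-69) - 88/(-7) = 4*(-1/69) - 88*(-⅐) = -4/69 + 88/7 = 6044/483 ≈ 12.513)
v = 19 (v = 75 - 56 = 19)
F(R, C) = 19 - C
(-31568 - 7056) + F(-1*148, a) = (-31568 - 7056) + (19 - 1*6044/483) = -38624 + (19 - 6044/483) = -38624 + 3133/483 = -18652259/483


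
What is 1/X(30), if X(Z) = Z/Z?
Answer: 1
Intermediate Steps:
X(Z) = 1
1/X(30) = 1/1 = 1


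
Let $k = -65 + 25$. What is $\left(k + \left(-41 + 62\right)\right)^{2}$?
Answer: $361$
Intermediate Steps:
$k = -40$
$\left(k + \left(-41 + 62\right)\right)^{2} = \left(-40 + \left(-41 + 62\right)\right)^{2} = \left(-40 + 21\right)^{2} = \left(-19\right)^{2} = 361$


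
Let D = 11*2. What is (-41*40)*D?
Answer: -36080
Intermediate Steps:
D = 22
(-41*40)*D = -41*40*22 = -1640*22 = -36080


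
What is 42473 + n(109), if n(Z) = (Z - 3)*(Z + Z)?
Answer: 65581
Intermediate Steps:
n(Z) = 2*Z*(-3 + Z) (n(Z) = (-3 + Z)*(2*Z) = 2*Z*(-3 + Z))
42473 + n(109) = 42473 + 2*109*(-3 + 109) = 42473 + 2*109*106 = 42473 + 23108 = 65581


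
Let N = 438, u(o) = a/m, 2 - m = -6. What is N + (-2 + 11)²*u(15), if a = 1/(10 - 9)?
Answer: 3585/8 ≈ 448.13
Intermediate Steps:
m = 8 (m = 2 - 1*(-6) = 2 + 6 = 8)
a = 1 (a = 1/1 = 1)
u(o) = ⅛ (u(o) = 1/8 = 1*(⅛) = ⅛)
N + (-2 + 11)²*u(15) = 438 + (-2 + 11)²*(⅛) = 438 + 9²*(⅛) = 438 + 81*(⅛) = 438 + 81/8 = 3585/8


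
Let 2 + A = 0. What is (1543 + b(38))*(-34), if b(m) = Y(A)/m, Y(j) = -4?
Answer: -996710/19 ≈ -52458.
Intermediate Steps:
A = -2 (A = -2 + 0 = -2)
b(m) = -4/m
(1543 + b(38))*(-34) = (1543 - 4/38)*(-34) = (1543 - 4*1/38)*(-34) = (1543 - 2/19)*(-34) = (29315/19)*(-34) = -996710/19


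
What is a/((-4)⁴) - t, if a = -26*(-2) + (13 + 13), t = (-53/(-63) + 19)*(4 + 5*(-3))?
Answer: 1762457/8064 ≈ 218.56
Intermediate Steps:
t = -13750/63 (t = (-53*(-1/63) + 19)*(4 - 15) = (53/63 + 19)*(-11) = (1250/63)*(-11) = -13750/63 ≈ -218.25)
a = 78 (a = 52 + 26 = 78)
a/((-4)⁴) - t = 78/(-4)⁴ - 1*(-13750/63) = 78/256 + 13750/63 = (1/256)*78 + 13750/63 = 39/128 + 13750/63 = 1762457/8064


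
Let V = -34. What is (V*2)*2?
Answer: -136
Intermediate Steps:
(V*2)*2 = -34*2*2 = -68*2 = -136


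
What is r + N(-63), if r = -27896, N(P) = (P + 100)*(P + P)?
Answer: -32558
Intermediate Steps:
N(P) = 2*P*(100 + P) (N(P) = (100 + P)*(2*P) = 2*P*(100 + P))
r + N(-63) = -27896 + 2*(-63)*(100 - 63) = -27896 + 2*(-63)*37 = -27896 - 4662 = -32558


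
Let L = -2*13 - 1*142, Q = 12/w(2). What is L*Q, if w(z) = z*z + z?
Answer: -336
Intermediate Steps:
w(z) = z + z² (w(z) = z² + z = z + z²)
Q = 2 (Q = 12/(2*(1 + 2)) = 12/(2*3) = 12/6 = (⅙)*12 = 2)
L = -168 (L = -26 - 142 = -168)
L*Q = -168*2 = -336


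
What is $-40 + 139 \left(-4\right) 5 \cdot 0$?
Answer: $-40$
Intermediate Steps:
$-40 + 139 \left(-4\right) 5 \cdot 0 = -40 + 139 \left(\left(-20\right) 0\right) = -40 + 139 \cdot 0 = -40 + 0 = -40$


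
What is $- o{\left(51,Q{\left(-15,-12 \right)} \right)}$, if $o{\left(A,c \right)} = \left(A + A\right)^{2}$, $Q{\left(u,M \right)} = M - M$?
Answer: $-10404$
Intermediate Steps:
$Q{\left(u,M \right)} = 0$
$o{\left(A,c \right)} = 4 A^{2}$ ($o{\left(A,c \right)} = \left(2 A\right)^{2} = 4 A^{2}$)
$- o{\left(51,Q{\left(-15,-12 \right)} \right)} = - 4 \cdot 51^{2} = - 4 \cdot 2601 = \left(-1\right) 10404 = -10404$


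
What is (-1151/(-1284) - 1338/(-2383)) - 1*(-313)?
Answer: 962169461/3059772 ≈ 314.46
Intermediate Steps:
(-1151/(-1284) - 1338/(-2383)) - 1*(-313) = (-1151*(-1/1284) - 1338*(-1/2383)) + 313 = (1151/1284 + 1338/2383) + 313 = 4460825/3059772 + 313 = 962169461/3059772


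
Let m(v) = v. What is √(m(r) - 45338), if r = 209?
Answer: 7*I*√921 ≈ 212.44*I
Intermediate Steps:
√(m(r) - 45338) = √(209 - 45338) = √(-45129) = 7*I*√921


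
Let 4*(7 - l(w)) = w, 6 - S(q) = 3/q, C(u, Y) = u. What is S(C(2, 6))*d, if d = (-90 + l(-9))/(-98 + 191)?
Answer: -969/248 ≈ -3.9073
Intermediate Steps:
S(q) = 6 - 3/q
l(w) = 7 - w/4
d = -323/372 (d = (-90 + (7 - 1/4*(-9)))/(-98 + 191) = (-90 + (7 + 9/4))/93 = (-90 + 37/4)*(1/93) = -323/4*1/93 = -323/372 ≈ -0.86828)
S(C(2, 6))*d = (6 - 3/2)*(-323/372) = (9/2)*(-323/372) = -969/248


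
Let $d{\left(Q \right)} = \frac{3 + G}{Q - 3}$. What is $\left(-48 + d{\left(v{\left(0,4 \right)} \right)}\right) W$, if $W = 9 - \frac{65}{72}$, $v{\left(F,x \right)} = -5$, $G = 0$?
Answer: $- \frac{25069}{64} \approx -391.7$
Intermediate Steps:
$d{\left(Q \right)} = \frac{3}{-3 + Q}$ ($d{\left(Q \right)} = \frac{3 + 0}{Q - 3} = \frac{3}{-3 + Q}$)
$W = \frac{583}{72}$ ($W = 9 - 65 \cdot \frac{1}{72} = 9 - \frac{65}{72} = \frac{583}{72} \approx 8.0972$)
$\left(-48 + d{\left(v{\left(0,4 \right)} \right)}\right) W = \left(-48 + \frac{3}{-3 - 5}\right) \frac{583}{72} = \left(-48 + \frac{3}{-8}\right) \frac{583}{72} = \left(-48 + 3 \left(- \frac{1}{8}\right)\right) \frac{583}{72} = \left(-48 - \frac{3}{8}\right) \frac{583}{72} = \left(- \frac{387}{8}\right) \frac{583}{72} = - \frac{25069}{64}$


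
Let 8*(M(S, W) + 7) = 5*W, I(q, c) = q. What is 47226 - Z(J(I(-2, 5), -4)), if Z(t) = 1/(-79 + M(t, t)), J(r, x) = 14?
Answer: 14592838/309 ≈ 47226.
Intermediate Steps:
M(S, W) = -7 + 5*W/8 (M(S, W) = -7 + (5*W)/8 = -7 + 5*W/8)
Z(t) = 1/(-86 + 5*t/8) (Z(t) = 1/(-79 + (-7 + 5*t/8)) = 1/(-86 + 5*t/8))
47226 - Z(J(I(-2, 5), -4)) = 47226 - 8/(-688 + 5*14) = 47226 - 8/(-688 + 70) = 47226 - 8/(-618) = 47226 - 8*(-1)/618 = 47226 - 1*(-4/309) = 47226 + 4/309 = 14592838/309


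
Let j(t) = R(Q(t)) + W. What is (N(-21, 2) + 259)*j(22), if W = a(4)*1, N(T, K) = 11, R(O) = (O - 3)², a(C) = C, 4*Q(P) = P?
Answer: 5535/2 ≈ 2767.5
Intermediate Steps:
Q(P) = P/4
R(O) = (-3 + O)²
W = 4 (W = 4*1 = 4)
j(t) = 4 + (-3 + t/4)² (j(t) = (-3 + t/4)² + 4 = 4 + (-3 + t/4)²)
(N(-21, 2) + 259)*j(22) = (11 + 259)*(4 + (-12 + 22)²/16) = 270*(4 + (1/16)*10²) = 270*(4 + (1/16)*100) = 270*(4 + 25/4) = 270*(41/4) = 5535/2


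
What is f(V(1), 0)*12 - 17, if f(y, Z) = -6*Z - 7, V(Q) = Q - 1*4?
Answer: -101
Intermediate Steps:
V(Q) = -4 + Q (V(Q) = Q - 4 = -4 + Q)
f(y, Z) = -7 - 6*Z
f(V(1), 0)*12 - 17 = (-7 - 6*0)*12 - 17 = (-7 + 0)*12 - 17 = -7*12 - 17 = -84 - 17 = -101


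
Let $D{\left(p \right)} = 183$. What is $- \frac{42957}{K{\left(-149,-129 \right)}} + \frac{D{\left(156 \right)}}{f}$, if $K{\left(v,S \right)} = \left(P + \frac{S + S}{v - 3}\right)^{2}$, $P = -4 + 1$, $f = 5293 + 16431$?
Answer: $- \frac{199635151555}{7885812} \approx -25316.0$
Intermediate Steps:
$f = 21724$
$P = -3$
$K{\left(v,S \right)} = \left(-3 + \frac{2 S}{-3 + v}\right)^{2}$ ($K{\left(v,S \right)} = \left(-3 + \frac{S + S}{v - 3}\right)^{2} = \left(-3 + \frac{2 S}{-3 + v}\right)^{2}$)
$- \frac{42957}{K{\left(-149,-129 \right)}} + \frac{D{\left(156 \right)}}{f} = - \frac{42957}{\frac{1}{\left(-3 - 149\right)^{2}} \left(9 - -447 + 2 \left(-129\right)\right)^{2}} + \frac{183}{21724} = - \frac{42957}{\frac{1}{23104} \left(9 + 447 - 258\right)^{2}} + 183 \cdot \frac{1}{21724} = - \frac{42957}{\frac{1}{23104} \cdot 198^{2}} + \frac{183}{21724} = - \frac{42957}{\frac{1}{23104} \cdot 39204} + \frac{183}{21724} = - \frac{42957}{\frac{9801}{5776}} + \frac{183}{21724} = \left(-42957\right) \frac{5776}{9801} + \frac{183}{21724} = - \frac{9189616}{363} + \frac{183}{21724} = - \frac{199635151555}{7885812}$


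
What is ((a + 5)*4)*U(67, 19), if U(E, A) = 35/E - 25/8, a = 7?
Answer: -8370/67 ≈ -124.93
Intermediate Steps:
U(E, A) = -25/8 + 35/E (U(E, A) = 35/E - 25*⅛ = 35/E - 25/8 = -25/8 + 35/E)
((a + 5)*4)*U(67, 19) = ((7 + 5)*4)*(-25/8 + 35/67) = (12*4)*(-25/8 + 35*(1/67)) = 48*(-25/8 + 35/67) = 48*(-1395/536) = -8370/67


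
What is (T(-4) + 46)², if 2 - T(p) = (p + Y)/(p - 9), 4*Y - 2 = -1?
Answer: 6155361/2704 ≈ 2276.4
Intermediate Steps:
Y = ¼ (Y = ½ + (¼)*(-1) = ½ - ¼ = ¼ ≈ 0.25000)
T(p) = 2 - (¼ + p)/(-9 + p) (T(p) = 2 - (p + ¼)/(p - 9) = 2 - (¼ + p)/(-9 + p))
(T(-4) + 46)² = ((-73/4 - 4)/(-9 - 4) + 46)² = (-89/4/(-13) + 46)² = (-1/13*(-89/4) + 46)² = (89/52 + 46)² = (2481/52)² = 6155361/2704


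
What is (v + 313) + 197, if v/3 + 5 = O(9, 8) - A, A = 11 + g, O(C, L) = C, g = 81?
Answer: 246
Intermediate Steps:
A = 92 (A = 11 + 81 = 92)
v = -264 (v = -15 + 3*(9 - 1*92) = -15 + 3*(9 - 92) = -15 + 3*(-83) = -15 - 249 = -264)
(v + 313) + 197 = (-264 + 313) + 197 = 49 + 197 = 246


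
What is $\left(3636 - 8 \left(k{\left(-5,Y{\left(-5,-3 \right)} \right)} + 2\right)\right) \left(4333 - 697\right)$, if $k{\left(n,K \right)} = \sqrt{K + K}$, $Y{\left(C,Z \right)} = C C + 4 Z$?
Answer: $13162320 - 29088 \sqrt{26} \approx 1.3014 \cdot 10^{7}$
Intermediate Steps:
$Y{\left(C,Z \right)} = C^{2} + 4 Z$
$k{\left(n,K \right)} = \sqrt{2} \sqrt{K}$ ($k{\left(n,K \right)} = \sqrt{2 K} = \sqrt{2} \sqrt{K}$)
$\left(3636 - 8 \left(k{\left(-5,Y{\left(-5,-3 \right)} \right)} + 2\right)\right) \left(4333 - 697\right) = \left(3636 - 8 \left(\sqrt{2} \sqrt{\left(-5\right)^{2} + 4 \left(-3\right)} + 2\right)\right) \left(4333 - 697\right) = \left(3636 - 8 \left(\sqrt{2} \sqrt{25 - 12} + 2\right)\right) 3636 = \left(3636 - 8 \left(\sqrt{2} \sqrt{13} + 2\right)\right) 3636 = \left(3636 - 8 \left(\sqrt{26} + 2\right)\right) 3636 = \left(3636 - 8 \left(2 + \sqrt{26}\right)\right) 3636 = \left(3636 - \left(16 + 8 \sqrt{26}\right)\right) 3636 = \left(3620 - 8 \sqrt{26}\right) 3636 = 13162320 - 29088 \sqrt{26}$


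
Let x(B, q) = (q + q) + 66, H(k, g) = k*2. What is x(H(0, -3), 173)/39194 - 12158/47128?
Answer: -114275979/461783708 ≈ -0.24747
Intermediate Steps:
H(k, g) = 2*k
x(B, q) = 66 + 2*q (x(B, q) = 2*q + 66 = 66 + 2*q)
x(H(0, -3), 173)/39194 - 12158/47128 = (66 + 2*173)/39194 - 12158/47128 = (66 + 346)*(1/39194) - 12158*1/47128 = 412*(1/39194) - 6079/23564 = 206/19597 - 6079/23564 = -114275979/461783708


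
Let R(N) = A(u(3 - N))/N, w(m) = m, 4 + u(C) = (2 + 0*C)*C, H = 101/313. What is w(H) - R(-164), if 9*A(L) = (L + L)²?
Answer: 3791441/12833 ≈ 295.44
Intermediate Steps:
H = 101/313 (H = 101*(1/313) = 101/313 ≈ 0.32268)
u(C) = -4 + 2*C (u(C) = -4 + (2 + 0*C)*C = -4 + (2 + 0)*C = -4 + 2*C)
A(L) = 4*L²/9 (A(L) = (L + L)²/9 = (2*L)²/9 = (4*L²)/9 = 4*L²/9)
R(N) = 4*(2 - 2*N)²/(9*N) (R(N) = (4*(-4 + 2*(3 - N))²/9)/N = (4*(-4 + (6 - 2*N))²/9)/N = (4*(2 - 2*N)²/9)/N = 4*(2 - 2*N)²/(9*N))
w(H) - R(-164) = 101/313 - 16*(-1 - 164)²/(9*(-164)) = 101/313 - 16*(-1)*(-165)²/(9*164) = 101/313 - 16*(-1)*27225/(9*164) = 101/313 - 1*(-12100/41) = 101/313 + 12100/41 = 3791441/12833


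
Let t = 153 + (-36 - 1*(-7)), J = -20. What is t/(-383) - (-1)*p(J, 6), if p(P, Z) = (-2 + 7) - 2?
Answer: 1025/383 ≈ 2.6762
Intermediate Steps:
p(P, Z) = 3 (p(P, Z) = 5 - 2 = 3)
t = 124 (t = 153 + (-36 + 7) = 153 - 29 = 124)
t/(-383) - (-1)*p(J, 6) = 124/(-383) - (-1)*3 = 124*(-1/383) - 1*(-3) = -124/383 + 3 = 1025/383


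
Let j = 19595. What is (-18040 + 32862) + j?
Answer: 34417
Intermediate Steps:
(-18040 + 32862) + j = (-18040 + 32862) + 19595 = 14822 + 19595 = 34417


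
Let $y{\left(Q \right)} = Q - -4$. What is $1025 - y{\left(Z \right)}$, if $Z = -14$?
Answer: $1035$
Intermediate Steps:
$y{\left(Q \right)} = 4 + Q$ ($y{\left(Q \right)} = Q + 4 = 4 + Q$)
$1025 - y{\left(Z \right)} = 1025 - \left(4 - 14\right) = 1025 - -10 = 1025 + 10 = 1035$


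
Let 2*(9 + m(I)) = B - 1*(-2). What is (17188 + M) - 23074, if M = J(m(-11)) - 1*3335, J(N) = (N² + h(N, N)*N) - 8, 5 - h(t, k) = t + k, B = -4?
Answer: -9379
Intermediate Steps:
h(t, k) = 5 - k - t (h(t, k) = 5 - (t + k) = 5 - (k + t) = 5 + (-k - t) = 5 - k - t)
m(I) = -10 (m(I) = -9 + (-4 - 1*(-2))/2 = -9 + (-4 + 2)/2 = -9 + (½)*(-2) = -9 - 1 = -10)
J(N) = -8 + N² + N*(5 - 2*N) (J(N) = (N² + (5 - N - N)*N) - 8 = (N² + (5 - 2*N)*N) - 8 = (N² + N*(5 - 2*N)) - 8 = -8 + N² + N*(5 - 2*N))
M = -3493 (M = (-8 - 1*(-10)² + 5*(-10)) - 1*3335 = (-8 - 1*100 - 50) - 3335 = (-8 - 100 - 50) - 3335 = -158 - 3335 = -3493)
(17188 + M) - 23074 = (17188 - 3493) - 23074 = 13695 - 23074 = -9379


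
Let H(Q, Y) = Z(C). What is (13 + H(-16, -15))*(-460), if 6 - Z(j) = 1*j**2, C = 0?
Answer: -8740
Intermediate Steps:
Z(j) = 6 - j**2
H(Q, Y) = 6 (H(Q, Y) = 6 - 1*0**2 = 6 - 1*0 = 6 + 0 = 6)
(13 + H(-16, -15))*(-460) = (13 + 6)*(-460) = 19*(-460) = -8740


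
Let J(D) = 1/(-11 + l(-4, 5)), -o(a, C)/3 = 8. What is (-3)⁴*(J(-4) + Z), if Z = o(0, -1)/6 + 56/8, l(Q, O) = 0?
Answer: 2592/11 ≈ 235.64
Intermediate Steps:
o(a, C) = -24 (o(a, C) = -3*8 = -24)
Z = 3 (Z = -24/6 + 56/8 = -24*⅙ + 56*(⅛) = -4 + 7 = 3)
J(D) = -1/11 (J(D) = 1/(-11 + 0) = 1/(-11) = -1/11)
(-3)⁴*(J(-4) + Z) = (-3)⁴*(-1/11 + 3) = 81*(32/11) = 2592/11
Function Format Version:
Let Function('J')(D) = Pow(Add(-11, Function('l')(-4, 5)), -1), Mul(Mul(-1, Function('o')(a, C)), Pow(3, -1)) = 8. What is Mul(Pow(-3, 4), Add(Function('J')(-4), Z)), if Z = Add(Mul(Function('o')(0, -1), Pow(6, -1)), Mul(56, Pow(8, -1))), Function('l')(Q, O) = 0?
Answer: Rational(2592, 11) ≈ 235.64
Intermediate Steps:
Function('o')(a, C) = -24 (Function('o')(a, C) = Mul(-3, 8) = -24)
Z = 3 (Z = Add(Mul(-24, Pow(6, -1)), Mul(56, Pow(8, -1))) = Add(Mul(-24, Rational(1, 6)), Mul(56, Rational(1, 8))) = Add(-4, 7) = 3)
Function('J')(D) = Rational(-1, 11) (Function('J')(D) = Pow(Add(-11, 0), -1) = Pow(-11, -1) = Rational(-1, 11))
Mul(Pow(-3, 4), Add(Function('J')(-4), Z)) = Mul(Pow(-3, 4), Add(Rational(-1, 11), 3)) = Mul(81, Rational(32, 11)) = Rational(2592, 11)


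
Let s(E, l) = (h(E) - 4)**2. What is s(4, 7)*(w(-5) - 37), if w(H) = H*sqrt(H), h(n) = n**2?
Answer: -5328 - 720*I*sqrt(5) ≈ -5328.0 - 1610.0*I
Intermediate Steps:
w(H) = H**(3/2)
s(E, l) = (-4 + E**2)**2 (s(E, l) = (E**2 - 4)**2 = (-4 + E**2)**2)
s(4, 7)*(w(-5) - 37) = (-4 + 4**2)**2*((-5)**(3/2) - 37) = (-4 + 16)**2*(-5*I*sqrt(5) - 37) = 12**2*(-37 - 5*I*sqrt(5)) = 144*(-37 - 5*I*sqrt(5)) = -5328 - 720*I*sqrt(5)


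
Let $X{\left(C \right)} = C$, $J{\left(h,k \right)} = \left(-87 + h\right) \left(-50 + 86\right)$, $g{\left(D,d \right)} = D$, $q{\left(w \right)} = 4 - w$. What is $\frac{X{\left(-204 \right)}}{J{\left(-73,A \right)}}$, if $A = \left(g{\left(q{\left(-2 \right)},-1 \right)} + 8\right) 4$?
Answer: $\frac{17}{480} \approx 0.035417$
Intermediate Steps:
$A = 56$ ($A = \left(\left(4 - -2\right) + 8\right) 4 = \left(\left(4 + 2\right) + 8\right) 4 = \left(6 + 8\right) 4 = 14 \cdot 4 = 56$)
$J{\left(h,k \right)} = -3132 + 36 h$ ($J{\left(h,k \right)} = \left(-87 + h\right) 36 = -3132 + 36 h$)
$\frac{X{\left(-204 \right)}}{J{\left(-73,A \right)}} = - \frac{204}{-3132 + 36 \left(-73\right)} = - \frac{204}{-3132 - 2628} = - \frac{204}{-5760} = \left(-204\right) \left(- \frac{1}{5760}\right) = \frac{17}{480}$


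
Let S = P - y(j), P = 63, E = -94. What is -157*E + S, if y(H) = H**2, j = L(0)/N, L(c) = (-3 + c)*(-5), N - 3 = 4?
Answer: 726004/49 ≈ 14816.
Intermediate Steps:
N = 7 (N = 3 + 4 = 7)
L(c) = 15 - 5*c
j = 15/7 (j = (15 - 5*0)/7 = (15 + 0)*(1/7) = 15*(1/7) = 15/7 ≈ 2.1429)
S = 2862/49 (S = 63 - (15/7)**2 = 63 - 1*225/49 = 63 - 225/49 = 2862/49 ≈ 58.408)
-157*E + S = -157*(-94) + 2862/49 = 14758 + 2862/49 = 726004/49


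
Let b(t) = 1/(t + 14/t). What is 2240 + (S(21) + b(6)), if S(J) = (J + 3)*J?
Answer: 68603/25 ≈ 2744.1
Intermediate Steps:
S(J) = J*(3 + J) (S(J) = (3 + J)*J = J*(3 + J))
2240 + (S(21) + b(6)) = 2240 + (21*(3 + 21) + 6/(14 + 6²)) = 2240 + (21*24 + 6/(14 + 36)) = 2240 + (504 + 6/50) = 2240 + (504 + 6*(1/50)) = 2240 + (504 + 3/25) = 2240 + 12603/25 = 68603/25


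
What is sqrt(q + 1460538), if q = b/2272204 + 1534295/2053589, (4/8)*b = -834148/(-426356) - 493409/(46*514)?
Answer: sqrt(257623452472473994295228370321075902632356248446)/419987298592873640332 ≈ 1208.5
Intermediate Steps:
b = -6808760439/180013594 (b = 2*(-834148/(-426356) - 493409/(46*514)) = 2*(-834148*(-1/426356) - 493409/23644) = 2*(29791/15227 - 493409*1/23644) = 2*(29791/15227 - 493409/23644) = 2*(-6808760439/360027188) = -6808760439/180013594 ≈ -37.824)
q = 627555031944283465349/839974597185747280664 (q = -6808760439/180013594/2272204 + 1534295/2053589 = -6808760439/180013594*1/2272204 + 1534295*(1/2053589) = -6808760439/409027608341176 + 1534295/2053589 = 627555031944283465349/839974597185747280664 ≈ 0.74711)
sqrt(q + 1460538) = sqrt(627555031944283465349/839974597185747280664 + 1460538) = sqrt(1226815445779508906089902581/839974597185747280664) = sqrt(257623452472473994295228370321075902632356248446)/419987298592873640332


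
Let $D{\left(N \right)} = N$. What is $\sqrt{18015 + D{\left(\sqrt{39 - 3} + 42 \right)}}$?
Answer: $9 \sqrt{223} \approx 134.4$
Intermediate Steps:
$\sqrt{18015 + D{\left(\sqrt{39 - 3} + 42 \right)}} = \sqrt{18015 + \left(\sqrt{39 - 3} + 42\right)} = \sqrt{18015 + \left(\sqrt{36} + 42\right)} = \sqrt{18015 + \left(6 + 42\right)} = \sqrt{18015 + 48} = \sqrt{18063} = 9 \sqrt{223}$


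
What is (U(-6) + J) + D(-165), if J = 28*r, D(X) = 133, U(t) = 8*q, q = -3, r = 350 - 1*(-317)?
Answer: 18785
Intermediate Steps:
r = 667 (r = 350 + 317 = 667)
U(t) = -24 (U(t) = 8*(-3) = -24)
J = 18676 (J = 28*667 = 18676)
(U(-6) + J) + D(-165) = (-24 + 18676) + 133 = 18652 + 133 = 18785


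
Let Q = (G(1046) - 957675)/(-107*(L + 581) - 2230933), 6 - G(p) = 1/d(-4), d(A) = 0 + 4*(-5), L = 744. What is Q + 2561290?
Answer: 121543884619779/47454160 ≈ 2.5613e+6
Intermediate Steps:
d(A) = -20 (d(A) = 0 - 20 = -20)
G(p) = 121/20 (G(p) = 6 - 1/(-20) = 6 - 1*(-1/20) = 6 + 1/20 = 121/20)
Q = 19153379/47454160 (Q = (121/20 - 957675)/(-107*(744 + 581) - 2230933) = -19153379/(20*(-107*1325 - 2230933)) = -19153379/(20*(-141775 - 2230933)) = -19153379/20/(-2372708) = -19153379/20*(-1/2372708) = 19153379/47454160 ≈ 0.40362)
Q + 2561290 = 19153379/47454160 + 2561290 = 121543884619779/47454160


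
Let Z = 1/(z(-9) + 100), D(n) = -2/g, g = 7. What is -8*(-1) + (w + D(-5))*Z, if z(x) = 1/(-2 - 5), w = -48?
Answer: 5254/699 ≈ 7.5164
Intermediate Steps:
z(x) = -⅐ (z(x) = 1/(-7) = -⅐)
D(n) = -2/7
Z = 7/699 (Z = 1/(-⅐ + 100) = 1/(699/7) = 7/699 ≈ 0.010014)
-8*(-1) + (w + D(-5))*Z = -8*(-1) + (-48 - 2/7)*(7/699) = 8 - 338/7*7/699 = 8 - 338/699 = 5254/699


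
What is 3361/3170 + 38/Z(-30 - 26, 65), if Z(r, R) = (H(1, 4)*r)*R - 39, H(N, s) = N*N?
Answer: 12244659/11662430 ≈ 1.0499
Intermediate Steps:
H(N, s) = N**2
Z(r, R) = -39 + R*r (Z(r, R) = (1**2*r)*R - 39 = (1*r)*R - 39 = r*R - 39 = R*r - 39 = -39 + R*r)
3361/3170 + 38/Z(-30 - 26, 65) = 3361/3170 + 38/(-39 + 65*(-30 - 26)) = 3361*(1/3170) + 38/(-39 + 65*(-56)) = 3361/3170 + 38/(-39 - 3640) = 3361/3170 + 38/(-3679) = 3361/3170 + 38*(-1/3679) = 3361/3170 - 38/3679 = 12244659/11662430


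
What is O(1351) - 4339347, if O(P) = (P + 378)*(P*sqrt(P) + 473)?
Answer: -3521530 + 2335879*sqrt(1351) ≈ 8.2336e+7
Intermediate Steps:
O(P) = (378 + P)*(473 + P**(3/2)) (O(P) = (378 + P)*(P**(3/2) + 473) = (378 + P)*(473 + P**(3/2)))
O(1351) - 4339347 = (178794 + 1351**(5/2) + 378*1351**(3/2) + 473*1351) - 4339347 = (178794 + 1825201*sqrt(1351) + 378*(1351*sqrt(1351)) + 639023) - 4339347 = (178794 + 1825201*sqrt(1351) + 510678*sqrt(1351) + 639023) - 4339347 = (817817 + 2335879*sqrt(1351)) - 4339347 = -3521530 + 2335879*sqrt(1351)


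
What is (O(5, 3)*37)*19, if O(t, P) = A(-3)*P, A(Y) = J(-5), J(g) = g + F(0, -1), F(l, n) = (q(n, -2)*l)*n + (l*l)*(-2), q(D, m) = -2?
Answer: -10545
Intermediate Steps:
F(l, n) = -2*l² - 2*l*n (F(l, n) = (-2*l)*n + (l*l)*(-2) = -2*l*n + l²*(-2) = -2*l*n - 2*l² = -2*l² - 2*l*n)
J(g) = g (J(g) = g - 2*0*(0 - 1) = g - 2*0*(-1) = g + 0 = g)
A(Y) = -5
O(t, P) = -5*P
(O(5, 3)*37)*19 = (-5*3*37)*19 = -15*37*19 = -555*19 = -10545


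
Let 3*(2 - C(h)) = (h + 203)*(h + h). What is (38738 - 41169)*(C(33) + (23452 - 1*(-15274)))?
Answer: -81526016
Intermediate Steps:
C(h) = 2 - 2*h*(203 + h)/3 (C(h) = 2 - (h + 203)*(h + h)/3 = 2 - (203 + h)*2*h/3 = 2 - 2*h*(203 + h)/3)
(38738 - 41169)*(C(33) + (23452 - 1*(-15274))) = (38738 - 41169)*((2 - 406/3*33 - 2/3*33**2) + (23452 - 1*(-15274))) = -2431*((2 - 4466 - 2/3*1089) + (23452 + 15274)) = -2431*((2 - 4466 - 726) + 38726) = -2431*(-5190 + 38726) = -2431*33536 = -81526016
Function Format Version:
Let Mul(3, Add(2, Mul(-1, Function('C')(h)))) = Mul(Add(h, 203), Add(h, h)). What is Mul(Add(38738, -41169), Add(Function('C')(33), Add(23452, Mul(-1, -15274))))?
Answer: -81526016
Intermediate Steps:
Function('C')(h) = Add(2, Mul(Rational(-2, 3), h, Add(203, h))) (Function('C')(h) = Add(2, Mul(Rational(-1, 3), Mul(Add(h, 203), Add(h, h)))) = Add(2, Mul(Rational(-1, 3), Mul(Add(203, h), Mul(2, h)))) = Add(2, Mul(Rational(-1, 3), Mul(2, h, Add(203, h)))) = Add(2, Mul(Rational(-2, 3), h, Add(203, h))))
Mul(Add(38738, -41169), Add(Function('C')(33), Add(23452, Mul(-1, -15274)))) = Mul(Add(38738, -41169), Add(Add(2, Mul(Rational(-406, 3), 33), Mul(Rational(-2, 3), Pow(33, 2))), Add(23452, Mul(-1, -15274)))) = Mul(-2431, Add(Add(2, -4466, Mul(Rational(-2, 3), 1089)), Add(23452, 15274))) = Mul(-2431, Add(Add(2, -4466, -726), 38726)) = Mul(-2431, Add(-5190, 38726)) = Mul(-2431, 33536) = -81526016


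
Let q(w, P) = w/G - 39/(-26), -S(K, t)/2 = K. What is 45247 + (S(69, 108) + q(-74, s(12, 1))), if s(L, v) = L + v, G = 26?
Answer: 1172799/26 ≈ 45108.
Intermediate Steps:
S(K, t) = -2*K
q(w, P) = 3/2 + w/26 (q(w, P) = w/26 - 39/(-26) = w*(1/26) - 39*(-1/26) = w/26 + 3/2 = 3/2 + w/26)
45247 + (S(69, 108) + q(-74, s(12, 1))) = 45247 + (-2*69 + (3/2 + (1/26)*(-74))) = 45247 + (-138 + (3/2 - 37/13)) = 45247 + (-138 - 35/26) = 45247 - 3623/26 = 1172799/26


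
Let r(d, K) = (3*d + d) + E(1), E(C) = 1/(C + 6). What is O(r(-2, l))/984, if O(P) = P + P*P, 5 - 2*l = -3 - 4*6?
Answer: 110/2009 ≈ 0.054754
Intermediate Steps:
E(C) = 1/(6 + C)
l = 16 (l = 5/2 - (-3 - 4*6)/2 = 5/2 - (-3 - 24)/2 = 5/2 - ½*(-27) = 5/2 + 27/2 = 16)
r(d, K) = ⅐ + 4*d (r(d, K) = (3*d + d) + 1/(6 + 1) = 4*d + 1/7 = 4*d + ⅐ = ⅐ + 4*d)
O(P) = P + P²
O(r(-2, l))/984 = ((⅐ + 4*(-2))*(1 + (⅐ + 4*(-2))))/984 = ((⅐ - 8)*(1 + (⅐ - 8)))*(1/984) = -55*(1 - 55/7)/7*(1/984) = -55/7*(-48/7)*(1/984) = (2640/49)*(1/984) = 110/2009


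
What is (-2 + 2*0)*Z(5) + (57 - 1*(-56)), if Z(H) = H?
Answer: 103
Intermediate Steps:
(-2 + 2*0)*Z(5) + (57 - 1*(-56)) = (-2 + 2*0)*5 + (57 - 1*(-56)) = (-2 + 0)*5 + (57 + 56) = -2*5 + 113 = -10 + 113 = 103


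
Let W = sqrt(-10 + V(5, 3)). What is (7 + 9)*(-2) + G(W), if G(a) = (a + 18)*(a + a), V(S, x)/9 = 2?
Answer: -16 + 72*sqrt(2) ≈ 85.823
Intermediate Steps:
V(S, x) = 18 (V(S, x) = 9*2 = 18)
W = 2*sqrt(2) (W = sqrt(-10 + 18) = sqrt(8) = 2*sqrt(2) ≈ 2.8284)
G(a) = 2*a*(18 + a) (G(a) = (18 + a)*(2*a) = 2*a*(18 + a))
(7 + 9)*(-2) + G(W) = (7 + 9)*(-2) + 2*(2*sqrt(2))*(18 + 2*sqrt(2)) = 16*(-2) + 4*sqrt(2)*(18 + 2*sqrt(2)) = -32 + 4*sqrt(2)*(18 + 2*sqrt(2))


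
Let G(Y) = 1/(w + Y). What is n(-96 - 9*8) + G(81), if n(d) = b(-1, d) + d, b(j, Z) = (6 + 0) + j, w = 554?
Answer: -103504/635 ≈ -163.00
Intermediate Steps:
G(Y) = 1/(554 + Y)
b(j, Z) = 6 + j
n(d) = 5 + d (n(d) = (6 - 1) + d = 5 + d)
n(-96 - 9*8) + G(81) = (5 + (-96 - 9*8)) + 1/(554 + 81) = (5 + (-96 - 1*72)) + 1/635 = (5 + (-96 - 72)) + 1/635 = (5 - 168) + 1/635 = -163 + 1/635 = -103504/635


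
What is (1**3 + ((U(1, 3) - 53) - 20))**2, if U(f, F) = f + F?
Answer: 4624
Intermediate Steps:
U(f, F) = F + f
(1**3 + ((U(1, 3) - 53) - 20))**2 = (1**3 + (((3 + 1) - 53) - 20))**2 = (1 + ((4 - 53) - 20))**2 = (1 + (-49 - 20))**2 = (1 - 69)**2 = (-68)**2 = 4624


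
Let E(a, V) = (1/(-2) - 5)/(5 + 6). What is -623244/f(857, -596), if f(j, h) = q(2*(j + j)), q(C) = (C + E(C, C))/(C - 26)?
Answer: -1413517392/2285 ≈ -6.1861e+5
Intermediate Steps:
E(a, V) = -½ (E(a, V) = (-½ - 5)/11 = -11/2*1/11 = -½)
q(C) = (-½ + C)/(-26 + C) (q(C) = (C - ½)/(C - 26) = (-½ + C)/(-26 + C))
f(j, h) = (-½ + 4*j)/(-26 + 4*j) (f(j, h) = (-½ + 2*(j + j))/(-26 + 2*(j + j)) = (-½ + 2*(2*j))/(-26 + 2*(2*j)) = (-½ + 4*j)/(-26 + 4*j))
-623244/f(857, -596) = -623244*4*(-13 + 2*857)/(-1 + 8*857) = -623244*4*(-13 + 1714)/(-1 + 6856) = -623244/((¼)*6855/1701) = -623244/((¼)*(1/1701)*6855) = -623244/2285/2268 = -623244*2268/2285 = -1413517392/2285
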